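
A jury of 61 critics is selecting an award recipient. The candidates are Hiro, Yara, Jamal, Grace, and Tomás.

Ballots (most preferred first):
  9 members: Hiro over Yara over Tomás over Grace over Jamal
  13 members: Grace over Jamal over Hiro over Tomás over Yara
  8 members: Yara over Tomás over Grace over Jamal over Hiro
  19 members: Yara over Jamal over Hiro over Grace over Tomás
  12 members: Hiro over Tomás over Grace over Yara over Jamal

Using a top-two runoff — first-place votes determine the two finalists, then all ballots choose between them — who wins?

Round 1 first-place votes: Hiro 21, Yara 27, Jamal 0, Grace 13, Tomás 0. Yara and Hiro advance.
Runoff: Yara is ranked above Hiro on 27 ballots, Hiro above Yara on 34.

Hiro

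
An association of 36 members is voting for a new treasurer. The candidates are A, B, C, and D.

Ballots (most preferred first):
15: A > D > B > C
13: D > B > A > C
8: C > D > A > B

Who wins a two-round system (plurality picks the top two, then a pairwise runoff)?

Round 1 first-place votes: A 15, B 0, C 8, D 13. A and D advance.
Runoff: A is ranked above D on 15 ballots, D above A on 21.

D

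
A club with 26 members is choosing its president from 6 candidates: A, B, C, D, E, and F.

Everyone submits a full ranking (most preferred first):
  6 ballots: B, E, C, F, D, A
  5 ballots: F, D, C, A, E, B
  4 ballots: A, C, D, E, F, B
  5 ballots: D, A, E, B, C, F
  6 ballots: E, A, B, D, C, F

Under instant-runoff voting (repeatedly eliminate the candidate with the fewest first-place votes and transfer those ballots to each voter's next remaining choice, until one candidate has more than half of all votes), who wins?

D

Round 1: A 4, B 6, C 0, D 5, E 6, F 5. C eliminated.
Round 2: A 4, B 6, D 5, E 6, F 5. A eliminated.
Round 3: B 6, D 9, E 6, F 5. F eliminated.
Round 4: B 6, D 14, E 6. D has a majority (≥14).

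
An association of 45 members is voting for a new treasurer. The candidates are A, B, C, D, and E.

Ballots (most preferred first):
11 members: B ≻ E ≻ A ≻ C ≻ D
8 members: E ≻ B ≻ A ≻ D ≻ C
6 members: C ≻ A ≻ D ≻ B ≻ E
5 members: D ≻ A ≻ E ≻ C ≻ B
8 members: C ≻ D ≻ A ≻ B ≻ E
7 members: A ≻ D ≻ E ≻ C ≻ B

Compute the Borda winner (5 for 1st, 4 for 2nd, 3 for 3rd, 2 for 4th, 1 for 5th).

A

A: 11×3 + 8×3 + 6×4 + 5×4 + 8×3 + 7×5 = 160
B: 11×5 + 8×4 + 6×2 + 5×1 + 8×2 + 7×1 = 127
C: 11×2 + 8×1 + 6×5 + 5×2 + 8×5 + 7×2 = 124
D: 11×1 + 8×2 + 6×3 + 5×5 + 8×4 + 7×4 = 130
E: 11×4 + 8×5 + 6×1 + 5×3 + 8×1 + 7×3 = 134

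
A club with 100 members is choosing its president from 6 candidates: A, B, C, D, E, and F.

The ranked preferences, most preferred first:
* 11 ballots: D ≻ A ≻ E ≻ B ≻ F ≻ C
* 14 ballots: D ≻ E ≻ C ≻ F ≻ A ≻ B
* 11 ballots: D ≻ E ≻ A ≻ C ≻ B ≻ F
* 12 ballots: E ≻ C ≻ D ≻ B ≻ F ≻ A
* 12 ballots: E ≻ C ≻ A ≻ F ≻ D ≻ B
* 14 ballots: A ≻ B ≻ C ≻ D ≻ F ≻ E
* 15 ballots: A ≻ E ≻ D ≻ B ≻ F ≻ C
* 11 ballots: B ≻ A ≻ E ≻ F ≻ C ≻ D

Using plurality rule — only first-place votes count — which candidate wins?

First-place votes: A 29, B 11, C 0, D 36, E 24, F 0.

D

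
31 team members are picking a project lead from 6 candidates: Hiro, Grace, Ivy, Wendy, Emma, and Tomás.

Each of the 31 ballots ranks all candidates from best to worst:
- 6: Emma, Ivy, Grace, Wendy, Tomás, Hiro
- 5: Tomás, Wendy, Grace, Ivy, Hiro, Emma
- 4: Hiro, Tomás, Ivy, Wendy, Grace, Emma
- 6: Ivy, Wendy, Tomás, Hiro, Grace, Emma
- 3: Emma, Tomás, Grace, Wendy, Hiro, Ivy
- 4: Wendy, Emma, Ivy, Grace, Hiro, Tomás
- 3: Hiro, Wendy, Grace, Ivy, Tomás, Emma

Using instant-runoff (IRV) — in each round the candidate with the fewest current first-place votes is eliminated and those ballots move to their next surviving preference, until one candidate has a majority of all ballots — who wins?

Round 1: Hiro 7, Grace 0, Ivy 6, Wendy 4, Emma 9, Tomás 5. Grace eliminated.
Round 2: Hiro 7, Ivy 6, Wendy 4, Emma 9, Tomás 5. Wendy eliminated.
Round 3: Hiro 7, Ivy 6, Emma 13, Tomás 5. Tomás eliminated.
Round 4: Hiro 7, Ivy 11, Emma 13. Hiro eliminated.
Round 5: Ivy 18, Emma 13. Ivy has a majority (≥16).

Ivy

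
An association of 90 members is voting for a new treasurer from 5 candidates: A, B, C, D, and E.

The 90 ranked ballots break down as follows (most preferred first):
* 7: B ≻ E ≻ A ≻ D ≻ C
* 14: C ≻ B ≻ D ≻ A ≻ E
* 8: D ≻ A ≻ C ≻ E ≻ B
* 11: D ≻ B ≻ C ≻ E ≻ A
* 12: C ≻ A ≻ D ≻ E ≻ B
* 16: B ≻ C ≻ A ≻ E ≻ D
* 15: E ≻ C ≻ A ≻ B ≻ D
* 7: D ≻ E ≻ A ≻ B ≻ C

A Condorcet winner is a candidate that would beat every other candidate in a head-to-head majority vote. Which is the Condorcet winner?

C vs A: 68–22
C vs B: 49–41
C vs D: 57–33
C vs E: 61–29
C beats every other candidate.

C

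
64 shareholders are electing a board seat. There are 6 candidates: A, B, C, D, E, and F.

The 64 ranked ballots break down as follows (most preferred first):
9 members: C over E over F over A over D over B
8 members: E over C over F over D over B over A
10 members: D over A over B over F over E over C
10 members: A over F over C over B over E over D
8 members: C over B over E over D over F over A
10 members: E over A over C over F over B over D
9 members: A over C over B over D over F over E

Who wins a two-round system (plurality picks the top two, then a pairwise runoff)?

Round 1 first-place votes: A 19, B 0, C 17, D 10, E 18, F 0. A and E advance.
Runoff: A is ranked above E on 29 ballots, E above A on 35.

E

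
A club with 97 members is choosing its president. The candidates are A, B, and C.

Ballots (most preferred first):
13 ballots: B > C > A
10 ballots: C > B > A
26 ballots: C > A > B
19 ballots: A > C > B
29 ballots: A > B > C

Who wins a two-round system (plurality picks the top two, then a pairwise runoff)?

C

Round 1 first-place votes: A 48, B 13, C 36. A and C advance.
Runoff: A is ranked above C on 48 ballots, C above A on 49.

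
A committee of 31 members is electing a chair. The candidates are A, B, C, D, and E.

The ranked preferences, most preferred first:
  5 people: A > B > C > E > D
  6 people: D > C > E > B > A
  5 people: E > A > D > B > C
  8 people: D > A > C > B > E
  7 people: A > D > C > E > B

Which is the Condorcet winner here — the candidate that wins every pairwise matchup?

A vs B: 25–6
A vs C: 25–6
A vs D: 17–14
A vs E: 20–11
A beats every other candidate.

A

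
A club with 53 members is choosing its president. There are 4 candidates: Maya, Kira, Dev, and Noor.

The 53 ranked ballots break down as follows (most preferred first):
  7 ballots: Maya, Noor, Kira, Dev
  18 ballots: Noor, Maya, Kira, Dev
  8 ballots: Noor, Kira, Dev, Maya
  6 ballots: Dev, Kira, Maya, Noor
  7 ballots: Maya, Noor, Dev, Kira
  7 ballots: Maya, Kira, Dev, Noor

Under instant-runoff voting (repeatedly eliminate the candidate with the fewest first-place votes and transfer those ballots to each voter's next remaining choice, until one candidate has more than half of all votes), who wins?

Round 1: Maya 21, Kira 0, Dev 6, Noor 26. Kira eliminated.
Round 2: Maya 21, Dev 6, Noor 26. Dev eliminated.
Round 3: Maya 27, Noor 26. Maya has a majority (≥27).

Maya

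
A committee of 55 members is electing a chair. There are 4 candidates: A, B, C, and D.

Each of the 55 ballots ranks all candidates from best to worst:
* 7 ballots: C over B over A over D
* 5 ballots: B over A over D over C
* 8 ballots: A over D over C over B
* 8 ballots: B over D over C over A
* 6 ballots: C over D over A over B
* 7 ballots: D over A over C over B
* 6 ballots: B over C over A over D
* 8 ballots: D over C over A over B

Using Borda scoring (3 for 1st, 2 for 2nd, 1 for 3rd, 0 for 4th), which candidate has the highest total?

D

A: 7×1 + 5×2 + 8×3 + 8×0 + 6×1 + 7×2 + 6×1 + 8×1 = 75
B: 7×2 + 5×3 + 8×0 + 8×3 + 6×0 + 7×0 + 6×3 + 8×0 = 71
C: 7×3 + 5×0 + 8×1 + 8×1 + 6×3 + 7×1 + 6×2 + 8×2 = 90
D: 7×0 + 5×1 + 8×2 + 8×2 + 6×2 + 7×3 + 6×0 + 8×3 = 94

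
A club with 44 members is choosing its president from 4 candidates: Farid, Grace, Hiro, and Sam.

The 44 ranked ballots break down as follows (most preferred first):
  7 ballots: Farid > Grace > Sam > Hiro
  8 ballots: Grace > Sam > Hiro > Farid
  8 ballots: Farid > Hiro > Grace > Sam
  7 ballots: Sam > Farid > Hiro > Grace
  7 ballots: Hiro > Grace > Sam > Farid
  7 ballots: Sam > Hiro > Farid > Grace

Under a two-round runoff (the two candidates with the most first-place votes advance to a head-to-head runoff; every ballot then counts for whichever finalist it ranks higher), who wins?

Round 1 first-place votes: Farid 15, Grace 8, Hiro 7, Sam 14. Farid and Sam advance.
Runoff: Farid is ranked above Sam on 15 ballots, Sam above Farid on 29.

Sam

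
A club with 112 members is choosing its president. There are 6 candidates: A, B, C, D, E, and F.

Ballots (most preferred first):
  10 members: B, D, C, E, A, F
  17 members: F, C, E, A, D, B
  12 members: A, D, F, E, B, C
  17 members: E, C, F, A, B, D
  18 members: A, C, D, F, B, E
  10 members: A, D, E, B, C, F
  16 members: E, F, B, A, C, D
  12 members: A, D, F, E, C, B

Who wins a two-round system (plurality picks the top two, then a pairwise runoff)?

Round 1 first-place votes: A 52, B 10, C 0, D 0, E 33, F 17. A and E advance.
Runoff: A is ranked above E on 52 ballots, E above A on 60.

E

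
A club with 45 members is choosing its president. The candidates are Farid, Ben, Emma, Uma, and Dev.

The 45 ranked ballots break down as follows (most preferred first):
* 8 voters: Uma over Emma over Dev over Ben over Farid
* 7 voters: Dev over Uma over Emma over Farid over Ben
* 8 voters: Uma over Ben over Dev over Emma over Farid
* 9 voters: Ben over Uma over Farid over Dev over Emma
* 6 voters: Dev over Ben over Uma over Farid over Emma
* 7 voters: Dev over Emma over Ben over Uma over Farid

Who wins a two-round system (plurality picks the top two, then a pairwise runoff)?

Round 1 first-place votes: Farid 0, Ben 9, Emma 0, Uma 16, Dev 20. Dev and Uma advance.
Runoff: Dev is ranked above Uma on 20 ballots, Uma above Dev on 25.

Uma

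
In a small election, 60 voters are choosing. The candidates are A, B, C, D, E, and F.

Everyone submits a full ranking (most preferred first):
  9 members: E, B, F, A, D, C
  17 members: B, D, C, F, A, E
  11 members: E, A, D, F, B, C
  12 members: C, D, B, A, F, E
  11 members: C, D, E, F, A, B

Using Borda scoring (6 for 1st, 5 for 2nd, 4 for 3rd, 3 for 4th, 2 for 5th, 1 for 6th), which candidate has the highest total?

D

A: 9×3 + 17×2 + 11×5 + 12×3 + 11×2 = 174
B: 9×5 + 17×6 + 11×2 + 12×4 + 11×1 = 228
C: 9×1 + 17×4 + 11×1 + 12×6 + 11×6 = 226
D: 9×2 + 17×5 + 11×4 + 12×5 + 11×5 = 262
E: 9×6 + 17×1 + 11×6 + 12×1 + 11×4 = 193
F: 9×4 + 17×3 + 11×3 + 12×2 + 11×3 = 177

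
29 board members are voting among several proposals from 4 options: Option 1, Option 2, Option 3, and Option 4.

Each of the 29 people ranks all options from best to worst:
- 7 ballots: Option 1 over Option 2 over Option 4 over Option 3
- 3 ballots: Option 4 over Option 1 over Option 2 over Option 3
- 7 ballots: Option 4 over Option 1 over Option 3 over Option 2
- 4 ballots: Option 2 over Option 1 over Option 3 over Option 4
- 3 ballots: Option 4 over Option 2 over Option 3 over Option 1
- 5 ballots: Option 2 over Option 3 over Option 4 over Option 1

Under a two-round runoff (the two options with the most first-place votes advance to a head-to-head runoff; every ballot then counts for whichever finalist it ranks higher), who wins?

Round 1 first-place votes: Option 1 7, Option 2 9, Option 3 0, Option 4 13. Option 4 and Option 2 advance.
Runoff: Option 4 is ranked above Option 2 on 13 ballots, Option 2 above Option 4 on 16.

Option 2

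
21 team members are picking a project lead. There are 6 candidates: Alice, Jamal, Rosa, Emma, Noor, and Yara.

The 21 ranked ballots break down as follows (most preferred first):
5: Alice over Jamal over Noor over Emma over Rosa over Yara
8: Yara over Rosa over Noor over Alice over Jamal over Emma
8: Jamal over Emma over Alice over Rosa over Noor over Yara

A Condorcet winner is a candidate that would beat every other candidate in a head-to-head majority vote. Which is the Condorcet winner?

Alice vs Jamal: 13–8
Alice vs Rosa: 13–8
Alice vs Emma: 13–8
Alice vs Noor: 13–8
Alice vs Yara: 13–8
Alice beats every other candidate.

Alice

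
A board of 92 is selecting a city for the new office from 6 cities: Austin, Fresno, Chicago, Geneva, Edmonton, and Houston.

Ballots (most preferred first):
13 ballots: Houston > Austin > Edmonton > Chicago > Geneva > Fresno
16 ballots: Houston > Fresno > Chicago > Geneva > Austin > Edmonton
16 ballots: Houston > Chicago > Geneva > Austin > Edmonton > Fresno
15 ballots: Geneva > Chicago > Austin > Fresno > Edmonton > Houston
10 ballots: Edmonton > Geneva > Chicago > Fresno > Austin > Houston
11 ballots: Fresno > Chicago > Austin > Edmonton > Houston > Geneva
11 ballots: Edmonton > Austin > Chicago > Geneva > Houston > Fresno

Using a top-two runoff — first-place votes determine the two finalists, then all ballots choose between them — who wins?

Round 1 first-place votes: Austin 0, Fresno 11, Chicago 0, Geneva 15, Edmonton 21, Houston 45. Houston and Edmonton advance.
Runoff: Houston is ranked above Edmonton on 45 ballots, Edmonton above Houston on 47.

Edmonton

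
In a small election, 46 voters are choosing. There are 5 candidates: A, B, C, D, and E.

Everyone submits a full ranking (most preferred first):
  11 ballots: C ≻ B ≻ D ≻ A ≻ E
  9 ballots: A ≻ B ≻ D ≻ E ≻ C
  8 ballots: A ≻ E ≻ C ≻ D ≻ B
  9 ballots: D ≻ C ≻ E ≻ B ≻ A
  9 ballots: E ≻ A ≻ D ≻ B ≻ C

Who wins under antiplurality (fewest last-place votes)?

D

Last-place votes: A 9, B 8, C 18, D 0, E 11.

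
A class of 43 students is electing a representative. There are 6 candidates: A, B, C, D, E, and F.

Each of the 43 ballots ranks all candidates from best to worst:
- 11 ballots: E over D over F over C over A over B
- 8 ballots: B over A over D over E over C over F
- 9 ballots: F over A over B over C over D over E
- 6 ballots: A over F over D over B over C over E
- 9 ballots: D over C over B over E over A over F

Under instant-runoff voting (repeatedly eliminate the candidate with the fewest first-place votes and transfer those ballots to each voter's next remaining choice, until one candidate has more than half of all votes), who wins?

Round 1: A 6, B 8, C 0, D 9, E 11, F 9. C eliminated.
Round 2: A 6, B 8, D 9, E 11, F 9. A eliminated.
Round 3: B 8, D 9, E 11, F 15. B eliminated.
Round 4: D 17, E 11, F 15. E eliminated.
Round 5: D 28, F 15. D has a majority (≥22).

D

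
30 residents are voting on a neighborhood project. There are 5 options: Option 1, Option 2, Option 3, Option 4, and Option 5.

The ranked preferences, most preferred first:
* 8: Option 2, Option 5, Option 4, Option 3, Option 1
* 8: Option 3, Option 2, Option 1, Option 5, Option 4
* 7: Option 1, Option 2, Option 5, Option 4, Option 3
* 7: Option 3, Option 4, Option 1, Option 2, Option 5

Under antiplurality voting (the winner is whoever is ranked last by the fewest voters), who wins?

Option 2

Last-place votes: Option 1 8, Option 2 0, Option 3 7, Option 4 8, Option 5 7.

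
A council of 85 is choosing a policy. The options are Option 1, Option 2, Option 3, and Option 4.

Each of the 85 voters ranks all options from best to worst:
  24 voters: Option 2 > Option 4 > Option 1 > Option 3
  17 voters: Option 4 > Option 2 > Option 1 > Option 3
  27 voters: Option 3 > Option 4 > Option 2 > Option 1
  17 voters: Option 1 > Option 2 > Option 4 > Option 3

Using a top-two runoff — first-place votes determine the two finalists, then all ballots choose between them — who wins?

Option 2

Round 1 first-place votes: Option 1 17, Option 2 24, Option 3 27, Option 4 17. Option 3 and Option 2 advance.
Runoff: Option 3 is ranked above Option 2 on 27 ballots, Option 2 above Option 3 on 58.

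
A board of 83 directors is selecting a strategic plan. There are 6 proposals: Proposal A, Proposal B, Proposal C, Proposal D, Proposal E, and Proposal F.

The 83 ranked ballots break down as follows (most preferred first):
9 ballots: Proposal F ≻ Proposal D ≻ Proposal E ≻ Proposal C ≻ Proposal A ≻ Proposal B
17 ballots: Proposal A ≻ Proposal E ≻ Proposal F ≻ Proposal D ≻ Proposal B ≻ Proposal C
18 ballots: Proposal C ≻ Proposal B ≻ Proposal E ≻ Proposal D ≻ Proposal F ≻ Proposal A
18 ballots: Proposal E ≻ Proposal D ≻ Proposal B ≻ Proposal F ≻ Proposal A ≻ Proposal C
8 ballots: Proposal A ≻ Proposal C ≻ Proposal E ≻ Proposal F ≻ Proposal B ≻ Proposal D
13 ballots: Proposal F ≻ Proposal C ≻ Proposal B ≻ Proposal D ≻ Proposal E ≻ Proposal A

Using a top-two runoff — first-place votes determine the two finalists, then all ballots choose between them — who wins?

Proposal F

Round 1 first-place votes: Proposal A 25, Proposal B 0, Proposal C 18, Proposal D 0, Proposal E 18, Proposal F 22. Proposal A and Proposal F advance.
Runoff: Proposal A is ranked above Proposal F on 25 ballots, Proposal F above Proposal A on 58.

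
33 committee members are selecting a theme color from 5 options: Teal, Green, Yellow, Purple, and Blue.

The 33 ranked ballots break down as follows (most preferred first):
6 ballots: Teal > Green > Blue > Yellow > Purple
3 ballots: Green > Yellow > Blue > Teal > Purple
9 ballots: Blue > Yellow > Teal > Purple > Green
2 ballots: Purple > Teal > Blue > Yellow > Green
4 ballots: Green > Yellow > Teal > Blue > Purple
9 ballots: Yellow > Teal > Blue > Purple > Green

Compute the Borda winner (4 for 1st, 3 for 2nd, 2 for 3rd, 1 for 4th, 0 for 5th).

Teal: 6×4 + 3×1 + 9×2 + 2×3 + 4×2 + 9×3 = 86
Green: 6×3 + 3×4 + 9×0 + 2×0 + 4×4 + 9×0 = 46
Yellow: 6×1 + 3×3 + 9×3 + 2×1 + 4×3 + 9×4 = 92
Purple: 6×0 + 3×0 + 9×1 + 2×4 + 4×0 + 9×1 = 26
Blue: 6×2 + 3×2 + 9×4 + 2×2 + 4×1 + 9×2 = 80

Yellow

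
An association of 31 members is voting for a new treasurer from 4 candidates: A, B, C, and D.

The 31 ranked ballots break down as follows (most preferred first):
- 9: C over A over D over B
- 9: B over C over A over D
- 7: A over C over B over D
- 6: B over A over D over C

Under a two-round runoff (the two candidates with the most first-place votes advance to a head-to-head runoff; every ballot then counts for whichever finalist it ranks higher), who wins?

C

Round 1 first-place votes: A 7, B 15, C 9, D 0. B and C advance.
Runoff: B is ranked above C on 15 ballots, C above B on 16.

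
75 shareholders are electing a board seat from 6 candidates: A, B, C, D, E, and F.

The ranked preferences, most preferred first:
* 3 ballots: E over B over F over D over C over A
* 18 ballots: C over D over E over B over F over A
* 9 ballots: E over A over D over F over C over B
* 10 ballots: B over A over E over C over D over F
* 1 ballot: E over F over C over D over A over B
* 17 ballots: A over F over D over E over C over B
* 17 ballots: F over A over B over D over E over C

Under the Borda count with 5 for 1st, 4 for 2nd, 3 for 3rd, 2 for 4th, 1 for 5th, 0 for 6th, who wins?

A

A: 3×0 + 18×0 + 9×4 + 10×4 + 1×1 + 17×5 + 17×4 = 230
B: 3×4 + 18×2 + 9×0 + 10×5 + 1×0 + 17×0 + 17×3 = 149
C: 3×1 + 18×5 + 9×1 + 10×2 + 1×3 + 17×1 + 17×0 = 142
D: 3×2 + 18×4 + 9×3 + 10×1 + 1×2 + 17×3 + 17×2 = 202
E: 3×5 + 18×3 + 9×5 + 10×3 + 1×5 + 17×2 + 17×1 = 200
F: 3×3 + 18×1 + 9×2 + 10×0 + 1×4 + 17×4 + 17×5 = 202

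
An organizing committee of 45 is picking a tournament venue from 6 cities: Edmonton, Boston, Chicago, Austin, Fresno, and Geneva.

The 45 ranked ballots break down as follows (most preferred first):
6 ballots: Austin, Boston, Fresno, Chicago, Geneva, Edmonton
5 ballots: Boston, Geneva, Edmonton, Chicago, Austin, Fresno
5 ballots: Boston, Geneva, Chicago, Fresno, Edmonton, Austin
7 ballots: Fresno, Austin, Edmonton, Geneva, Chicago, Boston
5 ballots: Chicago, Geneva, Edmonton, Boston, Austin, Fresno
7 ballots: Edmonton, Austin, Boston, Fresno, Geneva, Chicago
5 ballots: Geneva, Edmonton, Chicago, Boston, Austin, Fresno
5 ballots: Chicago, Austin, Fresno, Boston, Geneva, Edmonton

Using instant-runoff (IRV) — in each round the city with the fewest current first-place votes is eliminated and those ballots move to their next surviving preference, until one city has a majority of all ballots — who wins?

Round 1: Edmonton 7, Boston 10, Chicago 10, Austin 6, Fresno 7, Geneva 5. Geneva eliminated.
Round 2: Edmonton 12, Boston 10, Chicago 10, Austin 6, Fresno 7. Austin eliminated.
Round 3: Edmonton 12, Boston 16, Chicago 10, Fresno 7. Fresno eliminated.
Round 4: Edmonton 19, Boston 16, Chicago 10. Chicago eliminated.
Round 5: Edmonton 24, Boston 21. Edmonton has a majority (≥23).

Edmonton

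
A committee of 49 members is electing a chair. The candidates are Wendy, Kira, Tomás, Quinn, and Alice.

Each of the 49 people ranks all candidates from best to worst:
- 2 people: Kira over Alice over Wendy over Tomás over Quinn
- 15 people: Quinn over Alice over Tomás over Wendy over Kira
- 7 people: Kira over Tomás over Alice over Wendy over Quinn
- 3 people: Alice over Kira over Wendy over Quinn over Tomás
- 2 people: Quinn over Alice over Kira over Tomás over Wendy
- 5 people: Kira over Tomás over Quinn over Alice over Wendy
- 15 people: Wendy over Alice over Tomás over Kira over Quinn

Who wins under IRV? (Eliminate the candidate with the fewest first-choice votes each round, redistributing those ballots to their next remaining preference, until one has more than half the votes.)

Round 1: Wendy 15, Kira 14, Tomás 0, Quinn 17, Alice 3. Tomás eliminated.
Round 2: Wendy 15, Kira 14, Quinn 17, Alice 3. Alice eliminated.
Round 3: Wendy 15, Kira 17, Quinn 17. Wendy eliminated.
Round 4: Kira 32, Quinn 17. Kira has a majority (≥25).

Kira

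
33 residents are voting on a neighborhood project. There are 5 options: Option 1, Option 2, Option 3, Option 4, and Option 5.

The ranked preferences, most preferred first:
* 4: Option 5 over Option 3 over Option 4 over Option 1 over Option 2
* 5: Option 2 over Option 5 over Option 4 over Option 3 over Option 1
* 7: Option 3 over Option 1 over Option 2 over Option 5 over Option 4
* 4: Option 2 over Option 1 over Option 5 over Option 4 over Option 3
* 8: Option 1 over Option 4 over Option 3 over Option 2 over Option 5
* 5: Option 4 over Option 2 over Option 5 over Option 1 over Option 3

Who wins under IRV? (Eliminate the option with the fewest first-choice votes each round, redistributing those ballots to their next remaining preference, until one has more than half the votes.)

Round 1: Option 1 8, Option 2 9, Option 3 7, Option 4 5, Option 5 4. Option 5 eliminated.
Round 2: Option 1 8, Option 2 9, Option 3 11, Option 4 5. Option 4 eliminated.
Round 3: Option 1 8, Option 2 14, Option 3 11. Option 1 eliminated.
Round 4: Option 2 14, Option 3 19. Option 3 has a majority (≥17).

Option 3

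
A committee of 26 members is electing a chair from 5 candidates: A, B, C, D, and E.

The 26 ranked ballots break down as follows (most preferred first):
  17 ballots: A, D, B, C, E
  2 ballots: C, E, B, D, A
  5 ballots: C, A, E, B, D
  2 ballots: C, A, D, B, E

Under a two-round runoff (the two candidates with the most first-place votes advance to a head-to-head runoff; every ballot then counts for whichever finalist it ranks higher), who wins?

Round 1 first-place votes: A 17, B 0, C 9, D 0, E 0. A and C advance.
Runoff: A is ranked above C on 17 ballots, C above A on 9.

A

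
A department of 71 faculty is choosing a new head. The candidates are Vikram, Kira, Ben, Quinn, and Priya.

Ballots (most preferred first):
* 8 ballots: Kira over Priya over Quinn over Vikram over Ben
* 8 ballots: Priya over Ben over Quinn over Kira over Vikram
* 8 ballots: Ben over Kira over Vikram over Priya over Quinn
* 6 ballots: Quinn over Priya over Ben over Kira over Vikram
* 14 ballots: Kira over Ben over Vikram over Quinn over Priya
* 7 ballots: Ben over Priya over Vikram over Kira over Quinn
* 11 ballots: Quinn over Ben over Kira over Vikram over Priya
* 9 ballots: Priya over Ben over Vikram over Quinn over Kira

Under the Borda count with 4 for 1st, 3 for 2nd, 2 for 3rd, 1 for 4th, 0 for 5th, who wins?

Vikram: 8×1 + 8×0 + 8×2 + 6×0 + 14×2 + 7×2 + 11×1 + 9×2 = 95
Kira: 8×4 + 8×1 + 8×3 + 6×1 + 14×4 + 7×1 + 11×2 + 9×0 = 155
Ben: 8×0 + 8×3 + 8×4 + 6×2 + 14×3 + 7×4 + 11×3 + 9×3 = 198
Quinn: 8×2 + 8×2 + 8×0 + 6×4 + 14×1 + 7×0 + 11×4 + 9×1 = 123
Priya: 8×3 + 8×4 + 8×1 + 6×3 + 14×0 + 7×3 + 11×0 + 9×4 = 139

Ben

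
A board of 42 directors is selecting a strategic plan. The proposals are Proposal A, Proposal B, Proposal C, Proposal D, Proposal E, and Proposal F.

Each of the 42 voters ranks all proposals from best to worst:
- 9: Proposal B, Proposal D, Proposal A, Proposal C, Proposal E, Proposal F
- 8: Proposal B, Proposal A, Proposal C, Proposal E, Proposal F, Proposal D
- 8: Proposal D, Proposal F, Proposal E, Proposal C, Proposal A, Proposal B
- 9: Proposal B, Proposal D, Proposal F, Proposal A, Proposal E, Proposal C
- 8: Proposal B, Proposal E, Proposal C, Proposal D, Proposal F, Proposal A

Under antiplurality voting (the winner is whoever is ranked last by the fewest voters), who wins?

Proposal E

Last-place votes: Proposal A 8, Proposal B 8, Proposal C 9, Proposal D 8, Proposal E 0, Proposal F 9.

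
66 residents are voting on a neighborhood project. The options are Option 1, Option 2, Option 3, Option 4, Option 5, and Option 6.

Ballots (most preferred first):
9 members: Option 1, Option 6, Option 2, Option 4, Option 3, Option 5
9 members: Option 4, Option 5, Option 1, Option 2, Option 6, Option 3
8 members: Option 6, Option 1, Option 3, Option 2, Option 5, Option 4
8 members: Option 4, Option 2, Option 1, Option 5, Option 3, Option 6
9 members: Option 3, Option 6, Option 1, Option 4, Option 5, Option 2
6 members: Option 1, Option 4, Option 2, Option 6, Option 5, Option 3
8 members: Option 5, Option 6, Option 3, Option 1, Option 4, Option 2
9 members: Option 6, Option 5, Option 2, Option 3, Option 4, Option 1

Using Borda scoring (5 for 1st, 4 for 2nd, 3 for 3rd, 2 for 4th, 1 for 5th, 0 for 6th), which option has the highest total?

Option 6

Option 1: 9×5 + 9×3 + 8×4 + 8×3 + 9×3 + 6×5 + 8×2 + 9×0 = 201
Option 2: 9×3 + 9×2 + 8×2 + 8×4 + 9×0 + 6×3 + 8×0 + 9×3 = 138
Option 3: 9×1 + 9×0 + 8×3 + 8×1 + 9×5 + 6×0 + 8×3 + 9×2 = 128
Option 4: 9×2 + 9×5 + 8×0 + 8×5 + 9×2 + 6×4 + 8×1 + 9×1 = 162
Option 5: 9×0 + 9×4 + 8×1 + 8×2 + 9×1 + 6×1 + 8×5 + 9×4 = 151
Option 6: 9×4 + 9×1 + 8×5 + 8×0 + 9×4 + 6×2 + 8×4 + 9×5 = 210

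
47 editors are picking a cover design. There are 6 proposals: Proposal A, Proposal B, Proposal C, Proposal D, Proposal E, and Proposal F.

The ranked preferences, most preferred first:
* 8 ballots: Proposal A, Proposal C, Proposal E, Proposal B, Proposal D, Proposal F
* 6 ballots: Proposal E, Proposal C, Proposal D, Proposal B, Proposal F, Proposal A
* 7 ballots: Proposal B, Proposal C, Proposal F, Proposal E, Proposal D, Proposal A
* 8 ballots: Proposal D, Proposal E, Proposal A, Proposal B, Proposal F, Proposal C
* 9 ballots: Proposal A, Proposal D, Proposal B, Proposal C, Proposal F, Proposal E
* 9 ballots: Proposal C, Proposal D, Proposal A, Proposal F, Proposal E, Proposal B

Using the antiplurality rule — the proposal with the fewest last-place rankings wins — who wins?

Last-place votes: Proposal A 13, Proposal B 9, Proposal C 8, Proposal D 0, Proposal E 9, Proposal F 8.

Proposal D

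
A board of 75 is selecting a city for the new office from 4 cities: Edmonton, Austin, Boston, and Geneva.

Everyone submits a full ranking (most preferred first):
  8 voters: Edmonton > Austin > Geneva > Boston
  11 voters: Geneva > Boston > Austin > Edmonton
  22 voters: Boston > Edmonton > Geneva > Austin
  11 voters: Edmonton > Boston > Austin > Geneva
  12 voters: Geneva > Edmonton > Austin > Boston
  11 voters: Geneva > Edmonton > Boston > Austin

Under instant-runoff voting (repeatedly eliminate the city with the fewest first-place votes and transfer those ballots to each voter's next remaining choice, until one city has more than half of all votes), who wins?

Round 1: Edmonton 19, Austin 0, Boston 22, Geneva 34. Austin eliminated.
Round 2: Edmonton 19, Boston 22, Geneva 34. Edmonton eliminated.
Round 3: Boston 33, Geneva 42. Geneva has a majority (≥38).

Geneva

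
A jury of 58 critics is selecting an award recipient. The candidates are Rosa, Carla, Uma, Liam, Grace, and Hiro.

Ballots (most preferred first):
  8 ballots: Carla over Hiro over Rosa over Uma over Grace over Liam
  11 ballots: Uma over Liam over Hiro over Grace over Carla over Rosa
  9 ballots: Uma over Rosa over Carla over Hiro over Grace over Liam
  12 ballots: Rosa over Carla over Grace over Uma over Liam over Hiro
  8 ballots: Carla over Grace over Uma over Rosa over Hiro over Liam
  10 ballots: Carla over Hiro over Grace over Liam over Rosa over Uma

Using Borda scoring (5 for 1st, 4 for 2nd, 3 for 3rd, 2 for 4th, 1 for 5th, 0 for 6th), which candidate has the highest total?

Rosa: 8×3 + 11×0 + 9×4 + 12×5 + 8×2 + 10×1 = 146
Carla: 8×5 + 11×1 + 9×3 + 12×4 + 8×5 + 10×5 = 216
Uma: 8×2 + 11×5 + 9×5 + 12×2 + 8×3 + 10×0 = 164
Liam: 8×0 + 11×4 + 9×0 + 12×1 + 8×0 + 10×2 = 76
Grace: 8×1 + 11×2 + 9×1 + 12×3 + 8×4 + 10×3 = 137
Hiro: 8×4 + 11×3 + 9×2 + 12×0 + 8×1 + 10×4 = 131

Carla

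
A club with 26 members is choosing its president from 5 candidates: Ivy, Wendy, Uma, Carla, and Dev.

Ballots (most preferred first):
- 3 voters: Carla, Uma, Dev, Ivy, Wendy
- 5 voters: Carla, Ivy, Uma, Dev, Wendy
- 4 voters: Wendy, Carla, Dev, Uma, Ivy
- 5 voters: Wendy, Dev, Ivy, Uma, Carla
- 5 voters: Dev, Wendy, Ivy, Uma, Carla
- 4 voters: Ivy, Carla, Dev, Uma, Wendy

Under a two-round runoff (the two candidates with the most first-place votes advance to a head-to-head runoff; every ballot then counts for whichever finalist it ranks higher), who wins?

Round 1 first-place votes: Ivy 4, Wendy 9, Uma 0, Carla 8, Dev 5. Wendy and Carla advance.
Runoff: Wendy is ranked above Carla on 14 ballots, Carla above Wendy on 12.

Wendy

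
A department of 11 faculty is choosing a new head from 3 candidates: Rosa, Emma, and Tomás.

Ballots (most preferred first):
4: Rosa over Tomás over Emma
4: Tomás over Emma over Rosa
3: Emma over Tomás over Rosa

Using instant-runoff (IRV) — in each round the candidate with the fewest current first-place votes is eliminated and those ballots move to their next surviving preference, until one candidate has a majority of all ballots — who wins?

Tomás

Round 1: Rosa 4, Emma 3, Tomás 4. Emma eliminated.
Round 2: Rosa 4, Tomás 7. Tomás has a majority (≥6).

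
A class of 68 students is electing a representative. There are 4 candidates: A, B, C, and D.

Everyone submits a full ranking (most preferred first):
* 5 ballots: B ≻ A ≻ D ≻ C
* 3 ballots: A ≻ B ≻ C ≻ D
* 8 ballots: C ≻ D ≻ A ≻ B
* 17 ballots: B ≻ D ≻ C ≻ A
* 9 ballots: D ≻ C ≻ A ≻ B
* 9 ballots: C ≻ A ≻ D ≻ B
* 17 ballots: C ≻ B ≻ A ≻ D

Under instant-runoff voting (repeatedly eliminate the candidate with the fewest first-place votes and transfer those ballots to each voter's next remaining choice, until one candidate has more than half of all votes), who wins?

C

Round 1: A 3, B 22, C 34, D 9. A eliminated.
Round 2: B 25, C 34, D 9. D eliminated.
Round 3: B 25, C 43. C has a majority (≥35).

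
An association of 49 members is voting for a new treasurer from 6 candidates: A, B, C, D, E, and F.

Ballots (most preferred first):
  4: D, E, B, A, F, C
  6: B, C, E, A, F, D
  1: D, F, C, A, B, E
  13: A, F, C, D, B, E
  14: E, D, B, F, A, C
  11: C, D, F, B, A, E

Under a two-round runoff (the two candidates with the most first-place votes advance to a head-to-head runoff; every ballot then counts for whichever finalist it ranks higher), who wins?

Round 1 first-place votes: A 13, B 6, C 11, D 5, E 14, F 0. E and A advance.
Runoff: E is ranked above A on 24 ballots, A above E on 25.

A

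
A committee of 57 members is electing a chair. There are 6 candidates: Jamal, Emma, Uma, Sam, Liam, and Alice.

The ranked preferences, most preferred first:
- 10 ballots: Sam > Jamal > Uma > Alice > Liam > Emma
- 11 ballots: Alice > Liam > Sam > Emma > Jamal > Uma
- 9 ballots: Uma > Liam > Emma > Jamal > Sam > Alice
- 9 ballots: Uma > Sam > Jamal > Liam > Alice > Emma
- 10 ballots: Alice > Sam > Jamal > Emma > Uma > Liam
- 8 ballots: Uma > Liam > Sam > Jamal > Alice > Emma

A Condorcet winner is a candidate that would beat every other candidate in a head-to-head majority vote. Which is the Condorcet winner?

Sam vs Jamal: 48–9
Sam vs Emma: 48–9
Sam vs Uma: 31–26
Sam vs Liam: 29–28
Sam vs Alice: 36–21
Sam beats every other candidate.

Sam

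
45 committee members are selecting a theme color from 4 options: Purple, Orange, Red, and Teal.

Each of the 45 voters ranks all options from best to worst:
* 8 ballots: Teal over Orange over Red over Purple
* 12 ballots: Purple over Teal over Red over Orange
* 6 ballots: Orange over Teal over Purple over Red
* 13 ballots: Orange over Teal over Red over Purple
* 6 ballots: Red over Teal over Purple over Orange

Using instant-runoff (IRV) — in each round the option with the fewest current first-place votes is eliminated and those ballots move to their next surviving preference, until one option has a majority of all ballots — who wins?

Teal

Round 1: Purple 12, Orange 19, Red 6, Teal 8. Red eliminated.
Round 2: Purple 12, Orange 19, Teal 14. Purple eliminated.
Round 3: Orange 19, Teal 26. Teal has a majority (≥23).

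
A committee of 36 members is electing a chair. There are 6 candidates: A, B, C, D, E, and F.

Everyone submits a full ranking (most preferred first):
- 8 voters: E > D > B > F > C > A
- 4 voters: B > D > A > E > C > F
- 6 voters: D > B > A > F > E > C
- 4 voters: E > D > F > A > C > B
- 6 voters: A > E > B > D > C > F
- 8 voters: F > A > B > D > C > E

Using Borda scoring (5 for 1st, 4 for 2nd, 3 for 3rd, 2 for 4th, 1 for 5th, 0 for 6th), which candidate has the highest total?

A: 8×0 + 4×3 + 6×3 + 4×2 + 6×5 + 8×4 = 100
B: 8×3 + 4×5 + 6×4 + 4×0 + 6×3 + 8×3 = 110
C: 8×1 + 4×1 + 6×0 + 4×1 + 6×1 + 8×1 = 30
D: 8×4 + 4×4 + 6×5 + 4×4 + 6×2 + 8×2 = 122
E: 8×5 + 4×2 + 6×1 + 4×5 + 6×4 + 8×0 = 98
F: 8×2 + 4×0 + 6×2 + 4×3 + 6×0 + 8×5 = 80

D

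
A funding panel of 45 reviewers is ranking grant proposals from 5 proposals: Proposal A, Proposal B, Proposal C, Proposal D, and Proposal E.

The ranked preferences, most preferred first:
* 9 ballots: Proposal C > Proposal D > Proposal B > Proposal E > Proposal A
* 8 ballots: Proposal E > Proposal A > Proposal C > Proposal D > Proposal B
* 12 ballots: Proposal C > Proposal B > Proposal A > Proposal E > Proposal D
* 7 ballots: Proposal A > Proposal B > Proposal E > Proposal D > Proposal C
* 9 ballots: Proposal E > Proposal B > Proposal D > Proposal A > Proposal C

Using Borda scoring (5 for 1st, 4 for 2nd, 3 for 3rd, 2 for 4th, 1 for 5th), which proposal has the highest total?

Proposal A: 9×1 + 8×4 + 12×3 + 7×5 + 9×2 = 130
Proposal B: 9×3 + 8×1 + 12×4 + 7×4 + 9×4 = 147
Proposal C: 9×5 + 8×3 + 12×5 + 7×1 + 9×1 = 145
Proposal D: 9×4 + 8×2 + 12×1 + 7×2 + 9×3 = 105
Proposal E: 9×2 + 8×5 + 12×2 + 7×3 + 9×5 = 148

Proposal E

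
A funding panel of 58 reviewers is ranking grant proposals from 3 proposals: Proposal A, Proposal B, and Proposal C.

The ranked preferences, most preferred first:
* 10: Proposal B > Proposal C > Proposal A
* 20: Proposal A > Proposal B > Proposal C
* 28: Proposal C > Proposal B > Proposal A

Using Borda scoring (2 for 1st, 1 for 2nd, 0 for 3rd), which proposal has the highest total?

Proposal A: 10×0 + 20×2 + 28×0 = 40
Proposal B: 10×2 + 20×1 + 28×1 = 68
Proposal C: 10×1 + 20×0 + 28×2 = 66

Proposal B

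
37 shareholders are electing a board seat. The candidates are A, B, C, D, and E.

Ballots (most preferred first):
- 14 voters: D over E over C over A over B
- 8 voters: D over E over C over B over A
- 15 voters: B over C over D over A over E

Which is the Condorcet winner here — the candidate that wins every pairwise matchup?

D

D vs A: 37–0
D vs B: 22–15
D vs C: 22–15
D vs E: 37–0
D beats every other candidate.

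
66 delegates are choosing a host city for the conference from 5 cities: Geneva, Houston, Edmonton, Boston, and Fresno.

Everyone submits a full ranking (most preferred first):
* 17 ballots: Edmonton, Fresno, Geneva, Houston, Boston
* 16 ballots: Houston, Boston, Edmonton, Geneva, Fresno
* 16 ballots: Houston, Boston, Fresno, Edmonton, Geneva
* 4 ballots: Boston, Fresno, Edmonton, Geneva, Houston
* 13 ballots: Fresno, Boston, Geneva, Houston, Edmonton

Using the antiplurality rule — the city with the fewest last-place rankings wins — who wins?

Houston

Last-place votes: Geneva 16, Houston 4, Edmonton 13, Boston 17, Fresno 16.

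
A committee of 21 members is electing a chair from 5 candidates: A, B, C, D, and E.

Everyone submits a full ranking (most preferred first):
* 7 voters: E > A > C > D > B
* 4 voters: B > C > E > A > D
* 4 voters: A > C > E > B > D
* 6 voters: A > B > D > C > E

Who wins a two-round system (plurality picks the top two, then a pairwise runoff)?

E

Round 1 first-place votes: A 10, B 4, C 0, D 0, E 7. A and E advance.
Runoff: A is ranked above E on 10 ballots, E above A on 11.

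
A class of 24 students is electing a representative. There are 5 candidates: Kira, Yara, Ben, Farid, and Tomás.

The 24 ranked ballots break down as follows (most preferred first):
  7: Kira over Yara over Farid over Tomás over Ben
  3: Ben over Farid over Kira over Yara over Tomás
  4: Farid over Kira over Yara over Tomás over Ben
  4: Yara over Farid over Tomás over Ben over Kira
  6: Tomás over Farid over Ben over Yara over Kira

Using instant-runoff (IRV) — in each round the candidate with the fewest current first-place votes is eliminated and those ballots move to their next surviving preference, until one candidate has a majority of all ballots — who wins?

Round 1: Kira 7, Yara 4, Ben 3, Farid 4, Tomás 6. Ben eliminated.
Round 2: Kira 7, Yara 4, Farid 7, Tomás 6. Yara eliminated.
Round 3: Kira 7, Farid 11, Tomás 6. Tomás eliminated.
Round 4: Kira 7, Farid 17. Farid has a majority (≥13).

Farid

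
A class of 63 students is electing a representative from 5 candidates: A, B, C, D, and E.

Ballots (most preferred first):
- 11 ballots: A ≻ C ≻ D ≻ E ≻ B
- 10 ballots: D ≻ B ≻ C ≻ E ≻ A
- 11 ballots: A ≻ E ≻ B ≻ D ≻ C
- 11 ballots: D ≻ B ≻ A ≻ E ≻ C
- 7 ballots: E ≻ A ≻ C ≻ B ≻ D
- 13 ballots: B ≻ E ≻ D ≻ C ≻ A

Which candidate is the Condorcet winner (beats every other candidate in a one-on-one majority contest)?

D

D vs A: 34–29
D vs B: 32–31
D vs C: 45–18
D vs E: 32–31
D beats every other candidate.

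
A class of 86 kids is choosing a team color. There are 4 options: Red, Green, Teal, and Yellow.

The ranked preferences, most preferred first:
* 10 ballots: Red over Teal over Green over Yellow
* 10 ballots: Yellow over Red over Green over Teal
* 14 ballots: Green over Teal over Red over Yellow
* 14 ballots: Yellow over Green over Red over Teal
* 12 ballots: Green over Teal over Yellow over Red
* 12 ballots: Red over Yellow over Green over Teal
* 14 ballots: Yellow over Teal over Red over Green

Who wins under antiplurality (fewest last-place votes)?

Red

Last-place votes: Red 12, Green 14, Teal 36, Yellow 24.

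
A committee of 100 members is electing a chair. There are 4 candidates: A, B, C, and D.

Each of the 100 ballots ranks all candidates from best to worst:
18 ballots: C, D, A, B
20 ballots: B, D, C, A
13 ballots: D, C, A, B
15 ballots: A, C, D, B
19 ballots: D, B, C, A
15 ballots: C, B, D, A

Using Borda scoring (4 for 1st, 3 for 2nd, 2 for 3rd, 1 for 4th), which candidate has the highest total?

A: 18×2 + 20×1 + 13×2 + 15×4 + 19×1 + 15×1 = 176
B: 18×1 + 20×4 + 13×1 + 15×1 + 19×3 + 15×3 = 228
C: 18×4 + 20×2 + 13×3 + 15×3 + 19×2 + 15×4 = 294
D: 18×3 + 20×3 + 13×4 + 15×2 + 19×4 + 15×2 = 302

D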